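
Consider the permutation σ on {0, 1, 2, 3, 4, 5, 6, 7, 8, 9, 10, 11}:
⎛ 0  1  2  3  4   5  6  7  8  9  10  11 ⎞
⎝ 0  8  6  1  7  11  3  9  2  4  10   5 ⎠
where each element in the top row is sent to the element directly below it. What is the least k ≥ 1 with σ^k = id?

30

Decomposing into disjoint cycles gives cycle lengths 5, 3, 2, 1, 1.
The order of σ is the least common multiple of its cycle lengths: lcm(5, 3, 2) = 30.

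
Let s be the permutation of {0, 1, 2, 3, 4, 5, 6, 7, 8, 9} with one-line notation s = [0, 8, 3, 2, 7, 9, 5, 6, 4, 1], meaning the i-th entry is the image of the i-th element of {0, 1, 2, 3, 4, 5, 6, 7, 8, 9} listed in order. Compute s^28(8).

Tracing 8 → 4 → … returns to 8 after 7 steps, so 8 lies in a 7-cycle (1 8 4 7 6 5 9).
On a 7-cycle, s^7 is the identity, so s^28 = s^0 there (28 ≡ 0 mod 7).
So s^28(8) = 8.

8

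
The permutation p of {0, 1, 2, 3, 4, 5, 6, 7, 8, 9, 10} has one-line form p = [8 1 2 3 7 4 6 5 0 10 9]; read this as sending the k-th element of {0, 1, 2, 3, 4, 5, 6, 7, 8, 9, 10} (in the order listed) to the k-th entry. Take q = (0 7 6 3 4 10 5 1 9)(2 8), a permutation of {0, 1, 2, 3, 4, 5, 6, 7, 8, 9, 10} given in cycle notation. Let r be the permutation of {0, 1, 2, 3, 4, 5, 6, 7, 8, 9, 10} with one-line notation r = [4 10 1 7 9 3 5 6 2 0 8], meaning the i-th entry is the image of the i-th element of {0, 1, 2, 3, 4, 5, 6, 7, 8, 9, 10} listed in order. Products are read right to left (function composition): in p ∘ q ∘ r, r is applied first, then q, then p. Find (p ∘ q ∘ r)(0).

(p ∘ q ∘ r)(0) = p(q(r(0))). r(0) = 4, then q(4) = 10, then p(10) = 9, so the result is 9.

9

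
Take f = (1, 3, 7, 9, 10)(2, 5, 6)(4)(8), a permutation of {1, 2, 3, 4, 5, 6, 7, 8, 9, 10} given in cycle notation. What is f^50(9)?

9 lies in the 5-cycle (1, 3, 7, 9, 10).
Powers repeat with period 5 on this cycle, and 50 mod 5 = 0, so f^50(9) = f^0(9).
So f^50(9) = 9.

9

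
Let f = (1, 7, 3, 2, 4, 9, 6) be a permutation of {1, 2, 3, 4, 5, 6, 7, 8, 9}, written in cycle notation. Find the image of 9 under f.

In the cycle (1, 7, 3, 2, 4, 9, 6), 9 is followed by 6, so f(9) = 6.

6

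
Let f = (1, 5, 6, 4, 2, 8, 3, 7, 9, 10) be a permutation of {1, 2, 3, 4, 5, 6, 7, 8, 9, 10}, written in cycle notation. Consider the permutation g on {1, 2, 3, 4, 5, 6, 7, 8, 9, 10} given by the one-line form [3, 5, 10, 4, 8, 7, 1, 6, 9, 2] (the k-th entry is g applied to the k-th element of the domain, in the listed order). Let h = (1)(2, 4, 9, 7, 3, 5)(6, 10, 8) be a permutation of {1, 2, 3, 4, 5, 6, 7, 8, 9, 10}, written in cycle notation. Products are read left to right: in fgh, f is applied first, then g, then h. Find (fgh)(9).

4

Chase 9: f(9) = 10; g(10) = 2; h(2) = 4. Hence (fgh)(9) = 4.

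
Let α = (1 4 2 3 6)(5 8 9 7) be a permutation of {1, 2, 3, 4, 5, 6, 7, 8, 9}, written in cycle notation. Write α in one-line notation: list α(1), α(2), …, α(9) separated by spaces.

Reading each image from the cycles: 1→4, 2→3, 3→6, 4→2, 5→8, 6→1, 7→5, 8→9, 9→7.
Listing these in domain order gives 4 3 6 2 8 1 5 9 7.

4 3 6 2 8 1 5 9 7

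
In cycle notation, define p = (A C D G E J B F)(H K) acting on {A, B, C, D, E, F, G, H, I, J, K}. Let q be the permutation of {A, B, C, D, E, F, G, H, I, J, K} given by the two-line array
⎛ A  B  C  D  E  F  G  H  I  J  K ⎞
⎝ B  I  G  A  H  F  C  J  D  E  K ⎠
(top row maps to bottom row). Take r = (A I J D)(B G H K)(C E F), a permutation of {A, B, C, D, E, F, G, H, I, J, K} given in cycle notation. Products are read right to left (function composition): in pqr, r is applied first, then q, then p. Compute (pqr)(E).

A

Chase E: r(E) = F; q(F) = F; p(F) = A. Hence (pqr)(E) = A.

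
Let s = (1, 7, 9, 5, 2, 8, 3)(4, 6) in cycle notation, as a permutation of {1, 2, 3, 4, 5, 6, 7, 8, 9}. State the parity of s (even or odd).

The cycle lengths are 7, 2.
A cycle of length ℓ contributes ℓ−1 transpositions, so s is a product of 6 + 1 = 7 transpositions — odd.

odd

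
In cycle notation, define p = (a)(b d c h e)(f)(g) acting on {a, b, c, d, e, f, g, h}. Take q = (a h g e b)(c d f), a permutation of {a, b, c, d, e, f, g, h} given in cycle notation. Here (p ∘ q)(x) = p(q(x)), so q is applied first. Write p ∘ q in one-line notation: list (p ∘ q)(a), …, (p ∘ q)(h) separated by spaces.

(p ∘ q)(x) = p(q(x)). Computing each image: p(q(a)) = p(h) = e, p(q(b)) = p(a) = a, p(q(c)) = p(d) = c, p(q(d)) = p(f) = f, p(q(e)) = p(b) = d, p(q(f)) = p(c) = h, p(q(g)) = p(e) = b, p(q(h)) = p(g) = g.
Hence p ∘ q = [e a c f d h b g].

e a c f d h b g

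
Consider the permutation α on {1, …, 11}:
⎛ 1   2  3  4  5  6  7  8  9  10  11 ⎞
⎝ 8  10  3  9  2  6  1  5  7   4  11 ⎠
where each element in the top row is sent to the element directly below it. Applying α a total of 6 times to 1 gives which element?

9

Tracing 1 → 8 → … returns to 1 after 8 steps, so 1 lies in an 8-cycle (1, 8, 5, 2, 10, 4, 9, 7).
Stepping 6 places around the cycle: 1 → 8 → 5 → 2 → 10 → 4 → 9.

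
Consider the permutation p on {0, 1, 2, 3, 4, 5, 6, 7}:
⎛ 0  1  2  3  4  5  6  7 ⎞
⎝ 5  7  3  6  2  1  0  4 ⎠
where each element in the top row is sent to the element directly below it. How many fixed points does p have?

No element satisfies p(x) = x, so there are 0 fixed points.

0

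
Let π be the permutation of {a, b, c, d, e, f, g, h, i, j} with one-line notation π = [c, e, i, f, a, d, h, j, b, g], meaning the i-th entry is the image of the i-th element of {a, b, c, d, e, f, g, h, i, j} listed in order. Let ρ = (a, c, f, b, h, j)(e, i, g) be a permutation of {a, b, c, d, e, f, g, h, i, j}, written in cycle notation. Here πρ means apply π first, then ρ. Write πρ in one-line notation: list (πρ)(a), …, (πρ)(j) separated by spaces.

(πρ)(x) = ρ(π(x)). Computing each image: ρ(π(a)) = ρ(c) = f, ρ(π(b)) = ρ(e) = i, ρ(π(c)) = ρ(i) = g, ρ(π(d)) = ρ(f) = b, ρ(π(e)) = ρ(a) = c, ρ(π(f)) = ρ(d) = d, ρ(π(g)) = ρ(h) = j, ρ(π(h)) = ρ(j) = a, ρ(π(i)) = ρ(b) = h, ρ(π(j)) = ρ(g) = e.
Hence πρ = [f i g b c d j a h e].

f i g b c d j a h e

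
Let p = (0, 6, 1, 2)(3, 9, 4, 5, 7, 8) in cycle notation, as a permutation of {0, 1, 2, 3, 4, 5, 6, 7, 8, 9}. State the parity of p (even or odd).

even

The cycle lengths are 6, 4.
A cycle is odd iff its length is even; p has 2 even-length cycles, so sgn(p) = (−1)^2 and p is even.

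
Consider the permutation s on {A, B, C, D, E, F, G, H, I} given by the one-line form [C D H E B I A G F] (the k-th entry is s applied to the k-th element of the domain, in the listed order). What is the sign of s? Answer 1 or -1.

1

In disjoint-cycle form the cycle lengths are 4, 3, 2.
A cycle is odd iff its length is even; s has 2 even-length cycles, so sgn(s) = (−1)^2 and s is even.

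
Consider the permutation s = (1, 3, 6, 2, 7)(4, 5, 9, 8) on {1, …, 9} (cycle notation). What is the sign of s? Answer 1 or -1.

The cycle lengths are 5, 4.
A cycle is odd iff its length is even; s has 1 even-length cycle, so sgn(s) = (−1)^1 and s is odd.

-1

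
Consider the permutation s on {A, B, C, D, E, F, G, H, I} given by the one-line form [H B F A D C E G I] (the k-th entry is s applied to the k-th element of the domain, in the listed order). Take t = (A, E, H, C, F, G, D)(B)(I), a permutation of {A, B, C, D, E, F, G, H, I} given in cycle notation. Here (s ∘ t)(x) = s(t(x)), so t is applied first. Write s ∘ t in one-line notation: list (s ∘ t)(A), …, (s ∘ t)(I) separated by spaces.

D B C H G E A F I

(s ∘ t)(x) = s(t(x)). Computing each image: s(t(A)) = s(E) = D, s(t(B)) = s(B) = B, s(t(C)) = s(F) = C, s(t(D)) = s(A) = H, s(t(E)) = s(H) = G, s(t(F)) = s(G) = E, s(t(G)) = s(D) = A, s(t(H)) = s(C) = F, s(t(I)) = s(I) = I.
Hence s ∘ t = [D B C H G E A F I].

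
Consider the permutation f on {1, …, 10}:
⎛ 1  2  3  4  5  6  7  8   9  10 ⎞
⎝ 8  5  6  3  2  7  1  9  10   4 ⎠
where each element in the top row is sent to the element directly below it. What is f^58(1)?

Tracing 1 → 8 → … returns to 1 after 8 steps, so 1 lies in an 8-cycle (1, 8, 9, 10, 4, 3, 6, 7).
Since the cycle has length 8, f^58 acts on it the same as f^2 (58 mod 8 = 2).
Stepping 2 places around the cycle: 1 → 8 → 9.

9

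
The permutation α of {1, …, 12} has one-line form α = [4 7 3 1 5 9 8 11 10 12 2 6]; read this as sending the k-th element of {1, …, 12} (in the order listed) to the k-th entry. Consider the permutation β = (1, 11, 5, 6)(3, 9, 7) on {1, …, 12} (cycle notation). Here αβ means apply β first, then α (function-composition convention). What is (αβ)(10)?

12

First apply β: β(10) = 10, then α(10) = 12. Thus (αβ)(10) = 12.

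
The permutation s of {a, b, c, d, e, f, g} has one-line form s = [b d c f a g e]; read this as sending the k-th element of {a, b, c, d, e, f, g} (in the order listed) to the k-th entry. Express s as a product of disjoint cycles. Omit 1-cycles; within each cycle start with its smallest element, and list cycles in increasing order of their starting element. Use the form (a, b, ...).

(a, b, d, f, g, e)

From a: a → b → d → f → g → e → a, closing the cycle (a, b, d, f, g, e).
Repeating from the next unused element and collecting all non-trivial cycles gives (a, b, d, f, g, e).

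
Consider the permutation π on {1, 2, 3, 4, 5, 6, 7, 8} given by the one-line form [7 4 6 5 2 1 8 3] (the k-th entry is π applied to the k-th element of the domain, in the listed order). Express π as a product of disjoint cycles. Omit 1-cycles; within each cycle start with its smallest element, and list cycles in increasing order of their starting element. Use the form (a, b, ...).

From 1: 1 → 7 → 8 → 3 → 6 → 1, closing the cycle (1, 7, 8, 3, 6).
Repeating from the next unused element and collecting all non-trivial cycles gives (1, 7, 8, 3, 6)(2, 4, 5).

(1, 7, 8, 3, 6)(2, 4, 5)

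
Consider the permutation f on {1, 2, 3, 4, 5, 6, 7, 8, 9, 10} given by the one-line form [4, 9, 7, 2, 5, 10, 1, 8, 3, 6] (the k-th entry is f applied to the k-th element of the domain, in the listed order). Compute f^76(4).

7

Tracing 4 → 2 → … returns to 4 after 6 steps, so 4 lies in a 6-cycle (1, 4, 2, 9, 3, 7).
Powers repeat with period 6 on this cycle, and 76 mod 6 = 4, so f^76(4) = f^4(4).
Stepping 4 places around the cycle: 4 → 2 → 9 → 3 → 7.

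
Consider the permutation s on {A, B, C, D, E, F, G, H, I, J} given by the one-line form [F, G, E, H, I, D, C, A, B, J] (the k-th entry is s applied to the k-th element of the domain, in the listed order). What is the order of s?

20

Decomposing into disjoint cycles gives cycle lengths 5, 4, 1.
The order of s is the least common multiple of its cycle lengths: lcm(5, 4) = 20.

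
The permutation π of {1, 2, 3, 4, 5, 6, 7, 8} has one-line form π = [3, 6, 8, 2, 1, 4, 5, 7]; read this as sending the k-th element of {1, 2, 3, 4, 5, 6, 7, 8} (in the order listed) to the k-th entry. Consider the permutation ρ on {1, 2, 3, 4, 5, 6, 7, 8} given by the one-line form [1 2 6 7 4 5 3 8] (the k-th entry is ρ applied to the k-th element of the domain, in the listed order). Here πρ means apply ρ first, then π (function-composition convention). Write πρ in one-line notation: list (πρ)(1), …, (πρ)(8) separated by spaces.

(πρ)(x) = π(ρ(x)). Computing each image: π(ρ(1)) = π(1) = 3, π(ρ(2)) = π(2) = 6, π(ρ(3)) = π(6) = 4, π(ρ(4)) = π(7) = 5, π(ρ(5)) = π(4) = 2, π(ρ(6)) = π(5) = 1, π(ρ(7)) = π(3) = 8, π(ρ(8)) = π(8) = 7.
Hence πρ = [3 6 4 5 2 1 8 7].

3 6 4 5 2 1 8 7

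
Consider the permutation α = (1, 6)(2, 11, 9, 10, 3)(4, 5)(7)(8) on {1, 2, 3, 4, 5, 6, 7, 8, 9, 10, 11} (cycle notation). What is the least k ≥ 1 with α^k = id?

The cycle type of α is (5, 2, 2, 1, 1).
Since disjoint cycles commute, ord(α) = lcm(5, 2, 2) = 10.

10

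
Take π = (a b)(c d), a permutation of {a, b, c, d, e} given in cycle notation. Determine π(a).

a appears in (a b); the next entry (wrapping around) is b.

b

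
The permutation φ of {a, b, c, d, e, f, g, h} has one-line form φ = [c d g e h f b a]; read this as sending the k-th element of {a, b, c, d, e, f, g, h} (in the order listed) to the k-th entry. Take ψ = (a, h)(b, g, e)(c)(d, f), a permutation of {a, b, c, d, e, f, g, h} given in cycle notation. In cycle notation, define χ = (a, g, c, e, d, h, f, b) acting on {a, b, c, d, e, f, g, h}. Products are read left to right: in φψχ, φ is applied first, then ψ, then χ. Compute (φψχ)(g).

c

Chase g: φ(g) = b; ψ(b) = g; χ(g) = c. Hence (φψχ)(g) = c.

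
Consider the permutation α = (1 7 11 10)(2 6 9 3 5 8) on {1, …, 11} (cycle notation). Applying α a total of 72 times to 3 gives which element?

3

3 lies in the 6-cycle (2 6 9 3 5 8).
On a 6-cycle, α^6 is the identity, so α^72 = α^0 there (72 ≡ 0 mod 6).
So α^72(3) = 3.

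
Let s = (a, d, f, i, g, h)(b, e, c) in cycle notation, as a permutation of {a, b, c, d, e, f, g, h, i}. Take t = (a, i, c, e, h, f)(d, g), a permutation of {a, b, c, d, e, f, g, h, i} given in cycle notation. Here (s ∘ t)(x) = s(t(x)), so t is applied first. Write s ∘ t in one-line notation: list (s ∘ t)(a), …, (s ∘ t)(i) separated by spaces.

Chase each element through t then s: a → i → g; b → b → e; c → e → c; d → g → h; e → h → a; f → a → d; g → d → f; h → f → i; i → c → b.
So s ∘ t in one-line form is g e c h a d f i b.

g e c h a d f i b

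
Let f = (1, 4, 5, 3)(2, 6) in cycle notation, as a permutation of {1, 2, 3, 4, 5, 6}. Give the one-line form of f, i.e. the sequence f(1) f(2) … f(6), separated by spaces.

4 6 1 5 3 2

Image by image: 1↦4, 2↦6, 3↦1, 4↦5, 5↦3, 6↦2.
So the one-line form is 4 6 1 5 3 2.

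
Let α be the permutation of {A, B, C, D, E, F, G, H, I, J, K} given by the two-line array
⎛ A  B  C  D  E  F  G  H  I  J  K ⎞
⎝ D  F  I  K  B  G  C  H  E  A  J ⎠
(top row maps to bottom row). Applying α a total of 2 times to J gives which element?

D

Tracing J → A → … returns to J after 4 steps, so J lies in a 4-cycle (A D K J).
Advancing 2 steps from J: J → A → D.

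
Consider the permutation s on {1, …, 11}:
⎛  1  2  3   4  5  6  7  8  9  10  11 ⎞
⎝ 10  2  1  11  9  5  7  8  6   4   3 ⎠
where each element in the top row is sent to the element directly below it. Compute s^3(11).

10

Tracing 11 → 3 → … returns to 11 after 5 steps, so 11 lies in a 5-cycle (1 10 4 11 3).
Stepping 3 places around the cycle: 11 → 3 → 1 → 10.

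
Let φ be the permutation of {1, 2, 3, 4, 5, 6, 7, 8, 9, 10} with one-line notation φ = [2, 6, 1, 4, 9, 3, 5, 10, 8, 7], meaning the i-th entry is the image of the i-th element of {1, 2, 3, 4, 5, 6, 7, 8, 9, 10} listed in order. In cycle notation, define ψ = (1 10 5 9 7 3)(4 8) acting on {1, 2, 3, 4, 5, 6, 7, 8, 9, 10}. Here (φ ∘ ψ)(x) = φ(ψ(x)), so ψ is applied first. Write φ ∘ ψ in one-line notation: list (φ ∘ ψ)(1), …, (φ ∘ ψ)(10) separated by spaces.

(φ ∘ ψ)(x) = φ(ψ(x)). Computing each image: φ(ψ(1)) = φ(10) = 7, φ(ψ(2)) = φ(2) = 6, φ(ψ(3)) = φ(1) = 2, φ(ψ(4)) = φ(8) = 10, φ(ψ(5)) = φ(9) = 8, φ(ψ(6)) = φ(6) = 3, φ(ψ(7)) = φ(3) = 1, φ(ψ(8)) = φ(4) = 4, φ(ψ(9)) = φ(7) = 5, φ(ψ(10)) = φ(5) = 9.
Hence φ ∘ ψ = [7 6 2 10 8 3 1 4 5 9].

7 6 2 10 8 3 1 4 5 9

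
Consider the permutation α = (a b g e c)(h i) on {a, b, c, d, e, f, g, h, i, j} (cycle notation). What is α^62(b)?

b lies in the 5-cycle (a b g e c).
Powers repeat with period 5 on this cycle, and 62 mod 5 = 2, so α^62(b) = α^2(b).
Advancing 2 steps from b: b → g → e.

e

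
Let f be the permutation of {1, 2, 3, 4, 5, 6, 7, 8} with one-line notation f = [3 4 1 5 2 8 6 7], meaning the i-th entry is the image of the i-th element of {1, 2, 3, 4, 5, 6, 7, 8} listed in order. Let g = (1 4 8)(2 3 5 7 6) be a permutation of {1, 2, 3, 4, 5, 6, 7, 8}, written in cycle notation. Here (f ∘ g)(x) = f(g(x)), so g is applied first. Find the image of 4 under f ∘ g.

7

(f ∘ g)(4) = f(g(4)). g(4) = 8, then f(8) = 7. So (f ∘ g)(4) = 7.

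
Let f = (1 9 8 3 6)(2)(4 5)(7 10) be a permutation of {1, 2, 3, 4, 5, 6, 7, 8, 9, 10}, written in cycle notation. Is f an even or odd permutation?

even

The cycle lengths are 5, 2, 2, 1.
A cycle is odd iff its length is even; f has 2 even-length cycles, so sgn(f) = (−1)^2 and f is even.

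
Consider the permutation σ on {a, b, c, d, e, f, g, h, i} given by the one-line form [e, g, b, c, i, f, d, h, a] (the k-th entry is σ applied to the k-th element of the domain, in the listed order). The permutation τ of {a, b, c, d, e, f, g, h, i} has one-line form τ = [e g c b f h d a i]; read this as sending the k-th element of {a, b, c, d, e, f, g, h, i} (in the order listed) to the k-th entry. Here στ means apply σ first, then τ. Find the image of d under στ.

c

σ(d) = c, then τ(c) = c; composing gives (στ)(d) = c.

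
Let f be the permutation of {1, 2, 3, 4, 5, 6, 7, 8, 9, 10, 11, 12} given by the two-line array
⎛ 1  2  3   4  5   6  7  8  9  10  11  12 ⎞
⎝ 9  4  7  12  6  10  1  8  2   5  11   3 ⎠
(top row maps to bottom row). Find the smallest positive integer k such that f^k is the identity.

21

Decomposing into disjoint cycles gives cycle lengths 7, 3, 1, 1.
Since disjoint cycles commute, ord(f) = lcm(7, 3) = 21.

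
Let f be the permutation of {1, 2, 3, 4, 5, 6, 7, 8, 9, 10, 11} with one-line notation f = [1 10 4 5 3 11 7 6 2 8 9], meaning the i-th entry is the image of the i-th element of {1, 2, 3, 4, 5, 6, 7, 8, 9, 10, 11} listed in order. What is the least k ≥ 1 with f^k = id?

Decomposing into disjoint cycles gives cycle lengths 6, 3, 1, 1.
The order of f is the least common multiple of its cycle lengths: lcm(6, 3) = 6.

6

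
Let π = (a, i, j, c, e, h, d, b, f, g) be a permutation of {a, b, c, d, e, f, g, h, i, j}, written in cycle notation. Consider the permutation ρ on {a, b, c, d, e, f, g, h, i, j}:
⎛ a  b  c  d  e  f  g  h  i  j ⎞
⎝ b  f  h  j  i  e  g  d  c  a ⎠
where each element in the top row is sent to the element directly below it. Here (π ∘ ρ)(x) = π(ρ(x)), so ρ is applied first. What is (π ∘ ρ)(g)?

First apply ρ: ρ(g) = g, then π(g) = a. Thus (π ∘ ρ)(g) = a.

a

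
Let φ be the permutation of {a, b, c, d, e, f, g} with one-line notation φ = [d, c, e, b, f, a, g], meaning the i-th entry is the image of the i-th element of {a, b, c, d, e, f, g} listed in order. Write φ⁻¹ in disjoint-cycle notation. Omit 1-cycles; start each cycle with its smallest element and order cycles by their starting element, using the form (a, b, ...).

The cycle decomposition of φ is (a, d, b, c, e, f).
The inverse reverses every cycle; in canonical form, φ⁻¹ = (a, f, e, c, b, d).

(a, f, e, c, b, d)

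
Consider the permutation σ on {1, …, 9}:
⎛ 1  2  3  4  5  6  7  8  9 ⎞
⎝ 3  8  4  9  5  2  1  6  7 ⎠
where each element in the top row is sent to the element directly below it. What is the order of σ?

Decomposing into disjoint cycles gives cycle lengths 5, 3, 1.
Since disjoint cycles commute, ord(σ) = lcm(5, 3) = 15.

15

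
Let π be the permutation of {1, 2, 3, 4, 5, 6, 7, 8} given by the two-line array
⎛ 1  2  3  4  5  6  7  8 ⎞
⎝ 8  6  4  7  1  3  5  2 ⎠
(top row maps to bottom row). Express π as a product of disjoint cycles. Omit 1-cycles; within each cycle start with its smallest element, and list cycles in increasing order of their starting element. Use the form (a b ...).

Start at 1 and follow images: 1 → 8 → 2 → 6 → 3 → 4 → 7 → 5 → 1, giving the cycle (1 8 2 6 3 4 7 5).
Repeating from the next unused element and collecting all non-trivial cycles gives (1 8 2 6 3 4 7 5).

(1 8 2 6 3 4 7 5)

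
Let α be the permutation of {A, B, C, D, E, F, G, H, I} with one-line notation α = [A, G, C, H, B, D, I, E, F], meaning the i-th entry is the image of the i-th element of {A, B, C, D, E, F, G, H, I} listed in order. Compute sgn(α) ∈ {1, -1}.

1

In disjoint-cycle form the cycle lengths are 7, 1, 1.
A cycle of length ℓ contributes ℓ−1 transpositions, so α is a product of 6 transpositions — even.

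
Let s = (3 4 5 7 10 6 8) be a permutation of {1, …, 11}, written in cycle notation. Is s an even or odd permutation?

The cycle lengths are 7, 1, 1, 1, 1.
A cycle of length ℓ contributes ℓ−1 transpositions, so s is a product of 6 transpositions — even.

even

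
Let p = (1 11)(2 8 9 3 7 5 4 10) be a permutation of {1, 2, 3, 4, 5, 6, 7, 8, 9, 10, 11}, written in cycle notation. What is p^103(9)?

9 lies in the 8-cycle (2 8 9 3 7 5 4 10).
On an 8-cycle, p^8 is the identity, so p^103 = p^7 there (103 ≡ 7 mod 8).
Stepping 7 places around the cycle: 9 → 3 → 7 → 5 → 4 → 10 → 2 → 8.

8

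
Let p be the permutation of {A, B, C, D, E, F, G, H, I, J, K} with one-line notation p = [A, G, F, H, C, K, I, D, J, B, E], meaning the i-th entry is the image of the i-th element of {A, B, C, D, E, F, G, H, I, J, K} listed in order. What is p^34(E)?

Tracing E → C → … returns to E after 4 steps, so E lies in a 4-cycle (C, F, K, E).
Since the cycle has length 4, p^34 acts on it the same as p^2 (34 mod 4 = 2).
Stepping 2 places around the cycle: E → C → F.

F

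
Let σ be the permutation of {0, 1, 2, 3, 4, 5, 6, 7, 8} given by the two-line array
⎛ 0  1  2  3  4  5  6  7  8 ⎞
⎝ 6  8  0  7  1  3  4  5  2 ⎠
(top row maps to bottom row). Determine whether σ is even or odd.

odd

In disjoint-cycle form the cycle lengths are 6, 3.
A cycle of length ℓ contributes ℓ−1 transpositions, so σ is a product of 5 + 2 = 7 transpositions — odd.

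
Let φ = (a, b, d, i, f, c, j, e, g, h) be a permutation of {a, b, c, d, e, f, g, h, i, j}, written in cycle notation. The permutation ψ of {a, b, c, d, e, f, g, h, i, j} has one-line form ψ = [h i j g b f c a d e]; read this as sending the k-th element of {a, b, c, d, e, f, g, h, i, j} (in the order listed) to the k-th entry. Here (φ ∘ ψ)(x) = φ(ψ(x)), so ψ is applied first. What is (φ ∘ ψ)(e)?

d

(φ ∘ ψ)(e) = φ(ψ(e)). ψ(e) = b, then φ(b) = d. So (φ ∘ ψ)(e) = d.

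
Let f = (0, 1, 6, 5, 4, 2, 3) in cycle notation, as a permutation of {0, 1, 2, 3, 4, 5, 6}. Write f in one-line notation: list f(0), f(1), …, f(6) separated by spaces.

1 6 3 0 2 4 5

Reading each image from the cycles: 0↦1, 1↦6, 2↦3, 3↦0, 4↦2, 5↦4, 6↦5.
Listing these in domain order gives 1 6 3 0 2 4 5.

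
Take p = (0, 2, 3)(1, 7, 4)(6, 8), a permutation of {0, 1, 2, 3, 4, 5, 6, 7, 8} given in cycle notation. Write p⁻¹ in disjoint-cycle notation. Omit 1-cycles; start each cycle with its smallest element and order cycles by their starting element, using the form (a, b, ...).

(0, 3, 2)(1, 4, 7)(6, 8)

If p sends a → b within a cycle, p⁻¹ sends b → a; equivalently, reverse each cycle.
After reversing and putting each cycle's least element first, p⁻¹ = (0, 3, 2)(1, 4, 7)(6, 8).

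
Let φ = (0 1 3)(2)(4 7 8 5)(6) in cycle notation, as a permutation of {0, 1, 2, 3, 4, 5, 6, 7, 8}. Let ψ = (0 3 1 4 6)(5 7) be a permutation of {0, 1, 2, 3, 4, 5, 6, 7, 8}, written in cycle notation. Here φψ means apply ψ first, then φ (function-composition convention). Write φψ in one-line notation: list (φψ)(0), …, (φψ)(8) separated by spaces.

0 7 2 3 6 8 1 4 5

(φψ)(x) = φ(ψ(x)). Computing each image: φ(ψ(0)) = φ(3) = 0, φ(ψ(1)) = φ(4) = 7, φ(ψ(2)) = φ(2) = 2, φ(ψ(3)) = φ(1) = 3, φ(ψ(4)) = φ(6) = 6, φ(ψ(5)) = φ(7) = 8, φ(ψ(6)) = φ(0) = 1, φ(ψ(7)) = φ(5) = 4, φ(ψ(8)) = φ(8) = 5.
Hence φψ = [0 7 2 3 6 8 1 4 5].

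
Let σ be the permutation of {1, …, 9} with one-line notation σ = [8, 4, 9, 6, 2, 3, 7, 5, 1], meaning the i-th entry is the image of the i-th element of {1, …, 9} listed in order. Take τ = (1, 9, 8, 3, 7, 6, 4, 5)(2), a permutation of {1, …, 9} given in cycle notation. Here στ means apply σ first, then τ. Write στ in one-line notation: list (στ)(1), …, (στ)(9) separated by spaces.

For each element, apply σ then τ: 1 → 8 → 3; 2 → 4 → 5; 3 → 9 → 8; 4 → 6 → 4; 5 → 2 → 2; 6 → 3 → 7; 7 → 7 → 6; 8 → 5 → 1; 9 → 1 → 9.
So στ in one-line form is 3 5 8 4 2 7 6 1 9.

3 5 8 4 2 7 6 1 9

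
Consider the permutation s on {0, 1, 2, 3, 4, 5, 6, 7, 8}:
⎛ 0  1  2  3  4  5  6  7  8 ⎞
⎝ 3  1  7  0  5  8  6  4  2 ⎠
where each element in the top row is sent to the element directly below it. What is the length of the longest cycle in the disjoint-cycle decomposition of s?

Decomposing into disjoint cycles gives (0 3)(2 7 4 5 8); the longest has length 5.

5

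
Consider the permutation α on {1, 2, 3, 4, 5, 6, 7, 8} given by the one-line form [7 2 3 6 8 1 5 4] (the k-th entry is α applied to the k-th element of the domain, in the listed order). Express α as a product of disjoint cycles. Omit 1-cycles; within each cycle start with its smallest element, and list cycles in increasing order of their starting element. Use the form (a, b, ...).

From 1: 1 → 7 → 5 → 8 → 4 → 6 → 1, closing the cycle (1, 7, 5, 8, 4, 6).
Continuing from each remaining unvisited element yields (1, 7, 5, 8, 4, 6).

(1, 7, 5, 8, 4, 6)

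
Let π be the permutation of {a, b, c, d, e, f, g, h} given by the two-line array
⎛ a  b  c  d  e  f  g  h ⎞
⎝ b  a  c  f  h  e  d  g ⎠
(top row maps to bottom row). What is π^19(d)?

g

Tracing d → f → … returns to d after 5 steps, so d lies in a 5-cycle (d, f, e, h, g).
On a 5-cycle, π^5 is the identity, so π^19 = π^4 there (19 ≡ 4 mod 5).
Stepping 4 places around the cycle: d → f → e → h → g.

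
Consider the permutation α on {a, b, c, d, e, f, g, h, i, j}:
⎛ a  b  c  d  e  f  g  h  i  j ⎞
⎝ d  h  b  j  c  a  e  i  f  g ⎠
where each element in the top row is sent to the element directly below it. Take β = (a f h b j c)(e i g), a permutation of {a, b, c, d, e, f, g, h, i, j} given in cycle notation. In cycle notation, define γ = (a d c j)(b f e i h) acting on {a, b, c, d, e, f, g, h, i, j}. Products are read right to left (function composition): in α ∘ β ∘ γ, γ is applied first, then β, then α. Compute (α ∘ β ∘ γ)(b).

(α ∘ β ∘ γ)(b) = α(β(γ(b))). γ(b) = f, then β(f) = h, then α(h) = i, so the result is i.

i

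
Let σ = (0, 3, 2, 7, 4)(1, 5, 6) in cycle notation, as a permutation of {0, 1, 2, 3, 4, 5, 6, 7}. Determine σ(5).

6

In the cycle (1, 5, 6), 5 is followed by 6, so σ(5) = 6.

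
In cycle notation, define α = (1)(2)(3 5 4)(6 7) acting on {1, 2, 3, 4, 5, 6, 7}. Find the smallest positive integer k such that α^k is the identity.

6

The cycle type of α is (3, 2, 1, 1).
The order is lcm(3, 2) = 6.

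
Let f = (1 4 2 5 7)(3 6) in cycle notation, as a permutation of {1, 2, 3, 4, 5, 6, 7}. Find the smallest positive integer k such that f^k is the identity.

The disjoint cycles have lengths 5, 2.
The order of f is the least common multiple of its cycle lengths: lcm(5, 2) = 10.

10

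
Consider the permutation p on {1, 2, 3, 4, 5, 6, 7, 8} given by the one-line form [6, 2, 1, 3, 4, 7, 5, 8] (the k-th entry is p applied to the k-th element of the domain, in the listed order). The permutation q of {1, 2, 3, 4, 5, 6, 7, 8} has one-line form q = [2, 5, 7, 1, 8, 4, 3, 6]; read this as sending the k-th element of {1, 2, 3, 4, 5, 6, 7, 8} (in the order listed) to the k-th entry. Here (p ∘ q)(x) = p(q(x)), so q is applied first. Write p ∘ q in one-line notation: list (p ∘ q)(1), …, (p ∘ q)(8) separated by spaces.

(p ∘ q)(x) = p(q(x)). Computing each image: p(q(1)) = p(2) = 2, p(q(2)) = p(5) = 4, p(q(3)) = p(7) = 5, p(q(4)) = p(1) = 6, p(q(5)) = p(8) = 8, p(q(6)) = p(4) = 3, p(q(7)) = p(3) = 1, p(q(8)) = p(6) = 7.
Hence p ∘ q = [2 4 5 6 8 3 1 7].

2 4 5 6 8 3 1 7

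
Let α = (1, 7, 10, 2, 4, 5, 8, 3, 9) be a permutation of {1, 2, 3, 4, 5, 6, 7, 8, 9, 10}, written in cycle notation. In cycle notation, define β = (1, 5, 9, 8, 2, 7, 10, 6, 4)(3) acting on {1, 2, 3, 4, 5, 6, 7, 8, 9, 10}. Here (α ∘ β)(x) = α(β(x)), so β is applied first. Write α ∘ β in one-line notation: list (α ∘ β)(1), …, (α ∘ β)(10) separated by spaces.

Chase each element through β then α: 1 → 5 → 8; 2 → 7 → 10; 3 → 3 → 9; 4 → 1 → 7; 5 → 9 → 1; 6 → 4 → 5; 7 → 10 → 2; 8 → 2 → 4; 9 → 8 → 3; 10 → 6 → 6.
So α ∘ β in one-line form is 8 10 9 7 1 5 2 4 3 6.

8 10 9 7 1 5 2 4 3 6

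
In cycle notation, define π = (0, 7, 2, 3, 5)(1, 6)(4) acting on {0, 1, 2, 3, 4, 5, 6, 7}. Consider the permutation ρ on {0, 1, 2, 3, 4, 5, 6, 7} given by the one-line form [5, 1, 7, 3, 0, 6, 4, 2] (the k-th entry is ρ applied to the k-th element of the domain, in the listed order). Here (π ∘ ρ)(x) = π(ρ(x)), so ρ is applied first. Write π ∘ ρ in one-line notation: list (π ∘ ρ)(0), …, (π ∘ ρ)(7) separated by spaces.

0 6 2 5 7 1 4 3

Chase each element through ρ then π: 0 → 5 → 0; 1 → 1 → 6; 2 → 7 → 2; 3 → 3 → 5; 4 → 0 → 7; 5 → 6 → 1; 6 → 4 → 4; 7 → 2 → 3.
Collecting the images, π ∘ ρ = [0 6 2 5 7 1 4 3].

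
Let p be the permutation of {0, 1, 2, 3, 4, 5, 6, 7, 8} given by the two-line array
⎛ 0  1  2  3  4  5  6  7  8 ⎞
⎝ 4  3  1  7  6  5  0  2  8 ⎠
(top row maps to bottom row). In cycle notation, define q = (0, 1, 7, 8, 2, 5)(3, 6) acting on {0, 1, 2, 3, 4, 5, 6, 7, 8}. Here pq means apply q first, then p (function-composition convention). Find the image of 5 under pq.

First apply q: q(5) = 0, then p(0) = 4. Thus (pq)(5) = 4.

4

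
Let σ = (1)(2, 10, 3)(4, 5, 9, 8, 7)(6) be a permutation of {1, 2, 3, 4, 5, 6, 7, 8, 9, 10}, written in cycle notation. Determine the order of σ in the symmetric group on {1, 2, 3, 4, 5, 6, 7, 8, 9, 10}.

15

The cycle type of σ is (5, 3, 1, 1).
The order is lcm(5, 3) = 15.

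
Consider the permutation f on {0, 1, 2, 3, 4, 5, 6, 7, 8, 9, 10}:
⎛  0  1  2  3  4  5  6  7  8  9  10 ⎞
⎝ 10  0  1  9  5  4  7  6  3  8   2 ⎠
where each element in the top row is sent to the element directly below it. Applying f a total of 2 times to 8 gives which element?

Tracing 8 → 3 → … returns to 8 after 3 steps, so 8 lies in a 3-cycle (3 9 8).
Stepping 2 places around the cycle: 8 → 3 → 9.

9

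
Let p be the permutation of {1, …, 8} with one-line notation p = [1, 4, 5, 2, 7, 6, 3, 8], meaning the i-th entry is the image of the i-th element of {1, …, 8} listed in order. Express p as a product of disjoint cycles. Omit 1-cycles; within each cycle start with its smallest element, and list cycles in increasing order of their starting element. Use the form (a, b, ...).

(2, 4)(3, 5, 7)

From 2: 2 → 4 → 2, closing the cycle (2, 4).
Repeating from the next unused element and collecting all non-trivial cycles gives (2, 4)(3, 5, 7).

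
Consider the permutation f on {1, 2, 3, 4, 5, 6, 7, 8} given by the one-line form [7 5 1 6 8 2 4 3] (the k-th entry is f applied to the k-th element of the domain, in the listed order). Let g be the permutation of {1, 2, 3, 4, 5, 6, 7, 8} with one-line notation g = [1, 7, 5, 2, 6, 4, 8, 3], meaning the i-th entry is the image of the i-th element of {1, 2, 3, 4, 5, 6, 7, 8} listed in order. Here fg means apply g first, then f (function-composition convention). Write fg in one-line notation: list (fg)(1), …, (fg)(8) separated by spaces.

7 4 8 5 2 6 3 1

For each element, apply g then f: 1 → 1 → 7; 2 → 7 → 4; 3 → 5 → 8; 4 → 2 → 5; 5 → 6 → 2; 6 → 4 → 6; 7 → 8 → 3; 8 → 3 → 1.
So fg in one-line form is 7 4 8 5 2 6 3 1.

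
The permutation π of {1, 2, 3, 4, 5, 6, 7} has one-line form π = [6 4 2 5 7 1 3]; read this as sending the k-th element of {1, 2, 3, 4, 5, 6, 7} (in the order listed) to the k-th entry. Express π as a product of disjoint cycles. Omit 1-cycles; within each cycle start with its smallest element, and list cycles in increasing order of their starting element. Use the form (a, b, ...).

From 1: 1 → 6 → 1, closing the cycle (1, 6).
Continuing from each remaining unvisited element yields (1, 6)(2, 4, 5, 7, 3).

(1, 6)(2, 4, 5, 7, 3)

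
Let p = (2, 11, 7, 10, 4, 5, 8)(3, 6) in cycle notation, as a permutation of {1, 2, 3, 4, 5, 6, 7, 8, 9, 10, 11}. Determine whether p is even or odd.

The cycle lengths are 7, 2, 1, 1.
A cycle of length ℓ contributes ℓ−1 transpositions, so p is a product of 6 + 1 = 7 transpositions — odd.

odd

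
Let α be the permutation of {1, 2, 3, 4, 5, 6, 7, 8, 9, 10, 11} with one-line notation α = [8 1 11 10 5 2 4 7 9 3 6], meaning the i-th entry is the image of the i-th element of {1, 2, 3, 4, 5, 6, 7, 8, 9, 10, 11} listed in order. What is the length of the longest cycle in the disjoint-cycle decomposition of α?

9

Decomposing into disjoint cycles gives (1, 8, 7, 4, 10, 3, 11, 6, 2); the longest has length 9.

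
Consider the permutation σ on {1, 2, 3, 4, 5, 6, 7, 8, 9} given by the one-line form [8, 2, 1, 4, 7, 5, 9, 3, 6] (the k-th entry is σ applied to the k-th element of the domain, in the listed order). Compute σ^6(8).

Tracing 8 → 3 → … returns to 8 after 3 steps, so 8 lies in a 3-cycle (1 8 3).
On a 3-cycle, σ^3 is the identity, so σ^6 = σ^0 there (6 ≡ 0 mod 3).
So σ^6(8) = 8.

8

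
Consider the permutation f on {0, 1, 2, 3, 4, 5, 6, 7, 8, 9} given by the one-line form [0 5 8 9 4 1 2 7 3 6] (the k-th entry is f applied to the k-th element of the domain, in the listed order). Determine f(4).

4 is element number 5 of the domain, and entry number 5 of the one-line form is 4, so f(4) = 4.

4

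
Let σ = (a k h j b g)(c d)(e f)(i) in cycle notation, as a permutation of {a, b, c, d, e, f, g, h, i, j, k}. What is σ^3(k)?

b

k lies in the 6-cycle (a k h j b g).
Advancing 3 steps from k: k → h → j → b.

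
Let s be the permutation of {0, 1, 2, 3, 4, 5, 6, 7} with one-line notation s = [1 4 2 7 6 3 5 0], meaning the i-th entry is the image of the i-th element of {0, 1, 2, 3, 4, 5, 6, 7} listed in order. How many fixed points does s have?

1

The fixed points (elements with s(x) = x) are {2}, so there is 1.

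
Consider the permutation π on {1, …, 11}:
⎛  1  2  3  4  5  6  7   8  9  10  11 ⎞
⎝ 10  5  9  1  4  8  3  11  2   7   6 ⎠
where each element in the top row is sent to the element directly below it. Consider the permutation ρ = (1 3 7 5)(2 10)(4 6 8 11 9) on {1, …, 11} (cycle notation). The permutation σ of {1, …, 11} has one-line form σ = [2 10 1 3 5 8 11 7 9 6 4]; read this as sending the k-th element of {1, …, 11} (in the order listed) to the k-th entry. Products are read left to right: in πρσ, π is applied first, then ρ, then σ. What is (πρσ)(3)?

3

(πρσ)(3) = σ(ρ(π(3))). π(3) = 9, then ρ(9) = 4, then σ(4) = 3, so the result is 3.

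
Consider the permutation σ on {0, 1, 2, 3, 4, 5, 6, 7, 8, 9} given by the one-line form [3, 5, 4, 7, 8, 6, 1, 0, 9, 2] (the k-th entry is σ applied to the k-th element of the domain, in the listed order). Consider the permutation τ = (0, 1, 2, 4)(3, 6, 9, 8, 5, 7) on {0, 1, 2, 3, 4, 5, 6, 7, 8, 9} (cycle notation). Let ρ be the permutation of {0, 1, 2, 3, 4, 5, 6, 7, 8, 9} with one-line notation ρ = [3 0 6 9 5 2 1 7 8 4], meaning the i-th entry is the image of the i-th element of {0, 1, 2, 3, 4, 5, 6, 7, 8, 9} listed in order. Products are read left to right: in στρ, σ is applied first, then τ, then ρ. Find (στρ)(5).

(στρ)(5) = ρ(τ(σ(5))). σ(5) = 6, then τ(6) = 9, then ρ(9) = 4, so the result is 4.

4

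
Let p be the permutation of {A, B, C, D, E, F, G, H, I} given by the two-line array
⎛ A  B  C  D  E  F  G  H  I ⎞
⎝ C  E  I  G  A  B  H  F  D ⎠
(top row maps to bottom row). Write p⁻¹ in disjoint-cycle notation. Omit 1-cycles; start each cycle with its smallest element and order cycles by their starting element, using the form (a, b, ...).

(A, E, B, F, H, G, D, I, C)

First write p in disjoint cycles: (A, C, I, D, G, H, F, B, E).
Reversing each cycle (and rotating so the smallest element leads) gives p⁻¹ = (A, E, B, F, H, G, D, I, C).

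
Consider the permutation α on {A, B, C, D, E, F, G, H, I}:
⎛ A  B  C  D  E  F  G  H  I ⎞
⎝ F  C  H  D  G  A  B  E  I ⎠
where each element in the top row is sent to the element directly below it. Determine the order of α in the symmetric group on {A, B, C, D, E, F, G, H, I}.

The disjoint-cycle form of α has cycle lengths 5, 2, 1, 1.
The order is lcm(5, 2) = 10.

10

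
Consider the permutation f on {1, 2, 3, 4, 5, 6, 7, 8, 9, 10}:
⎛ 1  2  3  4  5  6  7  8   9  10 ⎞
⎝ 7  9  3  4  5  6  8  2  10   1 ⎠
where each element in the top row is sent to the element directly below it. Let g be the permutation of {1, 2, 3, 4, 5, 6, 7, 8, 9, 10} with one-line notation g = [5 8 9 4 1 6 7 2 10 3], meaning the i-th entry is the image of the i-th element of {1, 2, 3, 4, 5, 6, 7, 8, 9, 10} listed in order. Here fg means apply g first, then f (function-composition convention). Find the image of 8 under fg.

9

(fg)(8) = f(g(8)). g(8) = 2, then f(2) = 9. So (fg)(8) = 9.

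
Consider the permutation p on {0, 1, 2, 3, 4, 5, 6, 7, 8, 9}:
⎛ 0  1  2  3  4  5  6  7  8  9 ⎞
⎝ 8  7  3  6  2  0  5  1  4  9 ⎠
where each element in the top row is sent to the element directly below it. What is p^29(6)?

5

Tracing 6 → 5 → … returns to 6 after 7 steps, so 6 lies in a 7-cycle (0 8 4 2 3 6 5).
On a 7-cycle, p^7 is the identity, so p^29 = p^1 there (29 ≡ 1 mod 7).
Stepping 1 place around the cycle: 6 → 5.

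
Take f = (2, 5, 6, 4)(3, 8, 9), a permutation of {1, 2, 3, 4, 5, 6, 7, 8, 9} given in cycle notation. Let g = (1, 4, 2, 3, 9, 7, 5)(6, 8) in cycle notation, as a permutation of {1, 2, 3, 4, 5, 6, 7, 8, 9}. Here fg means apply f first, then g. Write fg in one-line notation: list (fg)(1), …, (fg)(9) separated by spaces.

4 1 6 3 8 2 5 7 9

For each element, apply f then g: 1 → 1 → 4; 2 → 5 → 1; 3 → 8 → 6; 4 → 2 → 3; 5 → 6 → 8; 6 → 4 → 2; 7 → 7 → 5; 8 → 9 → 7; 9 → 3 → 9.
Collecting the images, fg = [4 1 6 3 8 2 5 7 9].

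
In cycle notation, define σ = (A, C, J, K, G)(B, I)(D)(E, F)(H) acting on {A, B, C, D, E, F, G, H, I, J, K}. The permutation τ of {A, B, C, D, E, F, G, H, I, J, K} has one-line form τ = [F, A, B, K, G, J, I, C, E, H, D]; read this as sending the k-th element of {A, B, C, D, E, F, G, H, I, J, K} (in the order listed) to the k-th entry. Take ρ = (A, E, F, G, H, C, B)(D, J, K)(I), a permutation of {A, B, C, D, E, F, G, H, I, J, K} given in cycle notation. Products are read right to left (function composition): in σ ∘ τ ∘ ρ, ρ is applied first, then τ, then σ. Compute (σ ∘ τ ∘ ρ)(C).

C

(σ ∘ τ ∘ ρ)(C) = σ(τ(ρ(C))). ρ(C) = B, then τ(B) = A, then σ(A) = C, so the result is C.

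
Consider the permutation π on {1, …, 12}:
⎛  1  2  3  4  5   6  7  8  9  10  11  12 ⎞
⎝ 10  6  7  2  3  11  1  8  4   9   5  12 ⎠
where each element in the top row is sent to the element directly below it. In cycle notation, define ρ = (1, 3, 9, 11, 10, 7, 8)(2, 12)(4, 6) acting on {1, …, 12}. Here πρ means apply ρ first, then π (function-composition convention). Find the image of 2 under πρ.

(πρ)(2) = π(ρ(2)). ρ(2) = 12, then π(12) = 12. So (πρ)(2) = 12.

12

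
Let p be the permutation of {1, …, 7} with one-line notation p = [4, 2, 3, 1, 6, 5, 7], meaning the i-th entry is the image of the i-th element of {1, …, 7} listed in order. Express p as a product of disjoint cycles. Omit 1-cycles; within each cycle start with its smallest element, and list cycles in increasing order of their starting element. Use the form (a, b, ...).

From 1: 1 → 4 → 1, closing the cycle (1, 4).
Continuing from each remaining unvisited element yields (1, 4)(5, 6).

(1, 4)(5, 6)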